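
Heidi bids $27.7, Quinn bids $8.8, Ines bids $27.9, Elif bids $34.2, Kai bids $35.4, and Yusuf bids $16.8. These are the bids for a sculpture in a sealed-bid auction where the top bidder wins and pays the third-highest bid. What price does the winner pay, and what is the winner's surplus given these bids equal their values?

Ranking the bids: Kai $35.4 > Elif $34.2 > Ines $27.9 > Heidi $27.7 > Yusuf $16.8 > Quinn $8.8.
Kai is the highest bidder, so Kai wins.
Under the third-price rule, the price is the third-highest bid: $27.9.
Surplus = $35.4 − $27.9 = $7.5.

Price $27.9; surplus $7.5.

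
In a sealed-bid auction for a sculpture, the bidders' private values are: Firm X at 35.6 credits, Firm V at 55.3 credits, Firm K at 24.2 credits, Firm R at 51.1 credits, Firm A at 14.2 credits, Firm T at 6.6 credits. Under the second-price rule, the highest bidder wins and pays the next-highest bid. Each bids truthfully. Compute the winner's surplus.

Surplus = 4.2 credits.

Ranking the bids: Firm V 55.3 credits; Firm R 51.1 credits; Firm X 35.6 credits; Firm K 24.2 credits; Firm A 14.2 credits; Firm T 6.6 credits.
Firm V wins with the top bid and pays the second-highest, 51.1 credits.
Surplus = 55.3 credits − 51.1 credits = 4.2 credits.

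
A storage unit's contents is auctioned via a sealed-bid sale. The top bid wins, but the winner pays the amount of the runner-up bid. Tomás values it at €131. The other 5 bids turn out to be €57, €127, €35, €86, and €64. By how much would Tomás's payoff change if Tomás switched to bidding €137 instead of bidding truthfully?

Change in payoff: €0.

The highest competing bid is €127.
Bidding truthfully at €131: Tomás has the top bid, wins, and pays the second-highest bid €127. Payoff = €131 − €127 = €4.
Bidding €137: Tomás has the top bid, wins, and pays the second-highest bid €127. Payoff = €131 − €127 = €4.
Change = €4 − €4 = €0.
The bid only affects whether you win, not the price — here both bids land on the same side of the top rival bid, so the deviation is payoff-neutral.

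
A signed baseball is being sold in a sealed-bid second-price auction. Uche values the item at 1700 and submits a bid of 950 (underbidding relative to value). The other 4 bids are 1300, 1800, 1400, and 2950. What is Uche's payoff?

Highest competing bid: 2950.
Uche's bid 950 is not the highest, so Uche loses, pays nothing, and earns zero payoff.

0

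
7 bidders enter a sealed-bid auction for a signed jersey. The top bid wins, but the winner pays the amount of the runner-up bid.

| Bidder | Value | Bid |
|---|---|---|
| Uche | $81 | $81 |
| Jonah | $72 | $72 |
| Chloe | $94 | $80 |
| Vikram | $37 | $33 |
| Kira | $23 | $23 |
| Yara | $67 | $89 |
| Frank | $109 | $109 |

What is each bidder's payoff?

Ranking the bids: Frank $109, then Yara $89, then Uche $81, then Chloe $80, then Jonah $72, then Vikram $33, then Kira $23.
Frank has the top bid and wins; the price is the second-highest bid, $89.
Frank's payoff = $109 − $89 = $20. All other bidders lose, so their payoff is 0.

Uche $0, Jonah $0, Chloe $0, Vikram $0, Kira $0, Yara $0, Frank $20.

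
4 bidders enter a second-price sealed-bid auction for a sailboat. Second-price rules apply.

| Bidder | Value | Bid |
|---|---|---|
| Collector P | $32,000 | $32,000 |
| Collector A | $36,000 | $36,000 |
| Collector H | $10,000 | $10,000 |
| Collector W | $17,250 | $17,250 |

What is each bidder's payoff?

Collector P $0, Collector A $4,000, Collector H $0, Collector W $0.

Sorted high to low: Collector A $36,000 > Collector P $32,000 > Collector W $17,250 > Collector H $10,000.
Collector A has the top bid and wins; the price is the second-highest bid, $32,000.
Collector A's payoff = $36,000 − $32,000 = $4,000. All other bidders lose, so their payoff is 0.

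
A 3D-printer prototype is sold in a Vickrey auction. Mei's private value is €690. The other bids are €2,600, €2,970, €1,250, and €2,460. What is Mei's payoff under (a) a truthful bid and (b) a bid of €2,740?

The highest competing bid is €2,970.
Bidding truthfully at €690: the top bid is €2,970 (a rival), so Mei loses. Payoff = €0.
Bidding €2,740: the top bid is €2,970 (a rival), so Mei loses. Payoff = €0.

Truthful: €0; alternative: €0.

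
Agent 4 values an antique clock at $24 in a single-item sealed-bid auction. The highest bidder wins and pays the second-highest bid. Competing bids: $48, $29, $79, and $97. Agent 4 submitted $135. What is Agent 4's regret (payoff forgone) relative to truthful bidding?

The highest competing bid is $97.
Bidding truthfully at $24: the top bid is $97 (a rival), so Agent 4 loses. Payoff = $0.
Bidding $135: Agent 4 has the top bid, wins, and pays the second-highest bid $97. Payoff = $24 − $97 = -$73.
Regret = truthful payoff − actual payoff = $0 − -$73 = $73.
Deviating from a truthful bid can only lose payoff in a second-price auction — never gain.

Payoff forgone: $73.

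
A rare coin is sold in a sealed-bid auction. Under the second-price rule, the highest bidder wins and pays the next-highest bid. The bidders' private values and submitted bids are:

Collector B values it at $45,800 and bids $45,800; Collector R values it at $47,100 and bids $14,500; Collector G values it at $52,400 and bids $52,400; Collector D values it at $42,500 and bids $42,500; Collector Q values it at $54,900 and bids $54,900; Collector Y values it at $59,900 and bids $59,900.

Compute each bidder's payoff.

Collector B $0, Collector R $0, Collector G $0, Collector D $0, Collector Q $0, Collector Y $5,000.

Ordered from highest: Collector Y $59,900; Collector Q $54,900; Collector G $52,400; Collector B $45,800; Collector D $42,500; Collector R $14,500.
Collector Y has the top bid and wins; the price is the second-highest bid, $54,900.
Collector Y's payoff = $59,900 − $54,900 = $5,000. All other bidders lose, so their payoff is 0.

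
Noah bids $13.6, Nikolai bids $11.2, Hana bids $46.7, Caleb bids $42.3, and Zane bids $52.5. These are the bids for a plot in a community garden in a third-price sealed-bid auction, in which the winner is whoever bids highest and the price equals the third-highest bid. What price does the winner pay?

$42.3

Ordered from highest: Zane $52.5, then Hana $46.7, then Caleb $42.3, then Noah $13.6, then Nikolai $11.2.
Zane is the highest bidder, so Zane wins.
Under the third-price rule, the price is the third-highest bid: $42.3.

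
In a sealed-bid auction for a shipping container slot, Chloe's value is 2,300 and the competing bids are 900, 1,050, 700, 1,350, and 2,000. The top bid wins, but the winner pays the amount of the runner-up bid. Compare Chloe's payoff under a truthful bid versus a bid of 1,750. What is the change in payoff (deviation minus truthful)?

The highest competing bid is 2,000.
Bidding truthfully at 2,300: Chloe has the top bid, wins, and pays the second-highest bid 2,000. Payoff = 2,300 − 2,000 = 300.
Bidding 1,750: the top bid is 2,000 (a rival), so Chloe loses. Payoff = 0.
Change = 0 − 300 = -300.

Payoff change: -300.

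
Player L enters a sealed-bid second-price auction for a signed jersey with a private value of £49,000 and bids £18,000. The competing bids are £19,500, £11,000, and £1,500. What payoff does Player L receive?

Highest competing bid: £19,500.
Player L's bid £18,000 is not the highest, so Player L loses, pays nothing, and earns zero payoff.

Payoff = £0.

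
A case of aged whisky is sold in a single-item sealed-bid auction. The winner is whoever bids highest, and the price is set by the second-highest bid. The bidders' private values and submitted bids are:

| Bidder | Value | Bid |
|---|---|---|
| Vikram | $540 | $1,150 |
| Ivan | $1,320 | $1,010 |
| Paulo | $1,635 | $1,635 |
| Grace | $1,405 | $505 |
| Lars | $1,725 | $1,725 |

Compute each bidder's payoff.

Vikram $0, Ivan $0, Paulo $0, Grace $0, Lars $90.

Ranking the bids: Lars $1,725; Paulo $1,635; Vikram $1,150; Ivan $1,010; Grace $505.
Lars has the top bid and wins; the price is the second-highest bid, $1,635.
Lars's payoff = $1,725 − $1,635 = $90. All other bidders lose, so their payoff is 0.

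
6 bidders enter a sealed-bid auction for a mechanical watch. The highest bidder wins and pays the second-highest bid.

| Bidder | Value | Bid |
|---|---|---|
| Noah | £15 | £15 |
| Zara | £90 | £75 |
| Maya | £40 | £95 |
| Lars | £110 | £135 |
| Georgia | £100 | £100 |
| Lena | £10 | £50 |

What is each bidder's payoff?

Bids in descending order: Lars £135; Georgia £100; Maya £95; Zara £75; Lena £50; Noah £15.
Lars has the top bid and wins; the price is the second-highest bid, £100.
Lars's payoff = £110 − £100 = £10. All other bidders lose, so their payoff is 0.

Noah £0, Zara £0, Maya £0, Lars £10, Georgia £0, Lena £0.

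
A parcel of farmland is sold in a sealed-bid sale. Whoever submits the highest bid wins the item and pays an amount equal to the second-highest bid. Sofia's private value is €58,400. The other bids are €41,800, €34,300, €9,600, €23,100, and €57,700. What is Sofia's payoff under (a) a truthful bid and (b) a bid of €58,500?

The highest competing bid is €57,700.
Bidding truthfully at €58,400: Sofia has the top bid, wins, and pays the second-highest bid €57,700. Payoff = €58,400 − €57,700 = €700.
Bidding €58,500: Sofia has the top bid, wins, and pays the second-highest bid €57,700. Payoff = €58,400 − €57,700 = €700.

(a) €700  (b) €700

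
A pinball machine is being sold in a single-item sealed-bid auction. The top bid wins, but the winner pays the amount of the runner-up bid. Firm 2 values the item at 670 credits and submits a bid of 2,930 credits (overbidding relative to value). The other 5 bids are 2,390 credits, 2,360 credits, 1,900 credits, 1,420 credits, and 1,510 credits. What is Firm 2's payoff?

Highest competing bid: 2,390 credits.
Firm 2's bid 2,930 credits is the highest overall, so Firm 2 wins and pays the second-highest bid, 2,390 credits.
Payoff = value − price = 670 credits − 2,390 credits = -1,720 credits.

Payoff = -1,720 credits.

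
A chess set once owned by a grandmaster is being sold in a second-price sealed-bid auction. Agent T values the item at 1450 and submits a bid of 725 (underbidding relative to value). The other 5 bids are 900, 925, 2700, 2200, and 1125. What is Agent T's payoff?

Highest competing bid: 2700.
Agent T's bid 725 is not the highest, so Agent T loses, pays nothing, and earns zero payoff.

Agent T's payoff: 0.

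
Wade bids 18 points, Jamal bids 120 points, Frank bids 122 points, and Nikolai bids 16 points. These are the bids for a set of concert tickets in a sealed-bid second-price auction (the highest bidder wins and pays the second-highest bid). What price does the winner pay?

Ranking the bids: Frank 122 points; Jamal 120 points; Wade 18 points; Nikolai 16 points.
Frank is the highest bidder, so Frank wins.
Under the second-price rule, the price is the second-highest bid: 120 points.

Price paid: 120 points.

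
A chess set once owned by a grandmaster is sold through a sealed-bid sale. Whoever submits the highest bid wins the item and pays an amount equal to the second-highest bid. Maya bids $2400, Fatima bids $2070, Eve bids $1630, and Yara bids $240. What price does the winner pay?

The winner pays $2070.

Bids in descending order: Maya $2400; Fatima $2070; Eve $1630; Yara $240.
Maya has the highest bid, so Maya wins.
The second-highest bid is $2070, so that is what Maya pays.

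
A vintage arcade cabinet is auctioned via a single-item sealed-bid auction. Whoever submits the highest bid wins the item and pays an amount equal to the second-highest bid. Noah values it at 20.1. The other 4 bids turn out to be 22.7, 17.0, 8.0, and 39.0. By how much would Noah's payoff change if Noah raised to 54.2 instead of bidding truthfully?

-18.9

The highest competing bid is 39.0.
Bidding truthfully at 20.1: the top bid is 39.0 (a rival), so Noah loses. Payoff = 0.0.
Bidding 54.2: Noah has the top bid, wins, and pays the second-highest bid 39.0. Payoff = 20.1 − 39.0 = -18.9.
Change = -18.9 − 0.0 = -18.9.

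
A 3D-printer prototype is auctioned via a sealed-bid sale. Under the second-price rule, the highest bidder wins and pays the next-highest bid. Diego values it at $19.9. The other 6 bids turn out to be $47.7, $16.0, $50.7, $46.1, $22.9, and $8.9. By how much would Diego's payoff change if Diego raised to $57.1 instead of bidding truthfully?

The highest competing bid is $50.7.
Bidding truthfully at $19.9: the top bid is $50.7 (a rival), so Diego loses. Payoff = $0.0.
Bidding $57.1: Diego has the top bid, wins, and pays the second-highest bid $50.7. Payoff = $19.9 − $50.7 = -$30.8.
Change = -$30.8 − $0.0 = -$30.8.

Change in payoff: -$30.8.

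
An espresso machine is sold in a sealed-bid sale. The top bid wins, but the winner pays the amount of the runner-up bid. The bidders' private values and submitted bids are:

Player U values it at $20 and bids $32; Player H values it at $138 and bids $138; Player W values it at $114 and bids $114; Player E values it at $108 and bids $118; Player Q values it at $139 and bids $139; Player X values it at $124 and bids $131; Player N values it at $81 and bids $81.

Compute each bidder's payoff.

Bids in descending order: Player Q $139; Player H $138; Player X $131; Player E $118; Player W $114; Player N $81; Player U $32.
Player Q has the top bid and wins; the price is the second-highest bid, $138.
Player Q's payoff = $139 − $138 = $1. All other bidders lose, so their payoff is 0.

Player U $0, Player H $0, Player W $0, Player E $0, Player Q $1, Player X $0, Player N $0.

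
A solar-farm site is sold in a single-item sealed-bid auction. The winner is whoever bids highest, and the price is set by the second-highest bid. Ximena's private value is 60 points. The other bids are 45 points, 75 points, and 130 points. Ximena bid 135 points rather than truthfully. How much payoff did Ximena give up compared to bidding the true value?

The highest competing bid is 130 points.
Bidding truthfully at 60 points: the top bid is 130 points (a rival), so Ximena loses. Payoff = 0 points.
Bidding 135 points: Ximena has the top bid, wins, and pays the second-highest bid 130 points. Payoff = 60 points − 130 points = -70 points.
Regret = truthful payoff − actual payoff = 0 points − -70 points = 70 points.
Deviating from a truthful bid can only lose payoff in a second-price auction — never gain.

Regret: 70 points.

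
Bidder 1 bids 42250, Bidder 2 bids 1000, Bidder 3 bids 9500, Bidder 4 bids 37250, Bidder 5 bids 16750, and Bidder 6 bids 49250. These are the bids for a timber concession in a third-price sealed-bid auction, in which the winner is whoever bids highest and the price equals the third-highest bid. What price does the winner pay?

37250

Ordered from highest: Bidder 6 49250, then Bidder 1 42250, then Bidder 4 37250, then Bidder 5 16750, then Bidder 3 9500, then Bidder 2 1000.
Bidder 6 is the highest bidder, so Bidder 6 wins.
Under the third-price rule, the price is the third-highest bid: 37250.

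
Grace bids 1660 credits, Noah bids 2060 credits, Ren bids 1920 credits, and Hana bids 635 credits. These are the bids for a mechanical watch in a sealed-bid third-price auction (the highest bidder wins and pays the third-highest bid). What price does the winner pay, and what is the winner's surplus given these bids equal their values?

Ranking the bids: Noah 2060 credits; Ren 1920 credits; Grace 1660 credits; Hana 635 credits.
Noah is the highest bidder, so Noah wins.
Under the third-price rule, the price is the third-highest bid: 1660 credits.
Surplus = 2060 credits − 1660 credits = 400 credits.

The winner pays 1660 credits for a surplus of 400 credits.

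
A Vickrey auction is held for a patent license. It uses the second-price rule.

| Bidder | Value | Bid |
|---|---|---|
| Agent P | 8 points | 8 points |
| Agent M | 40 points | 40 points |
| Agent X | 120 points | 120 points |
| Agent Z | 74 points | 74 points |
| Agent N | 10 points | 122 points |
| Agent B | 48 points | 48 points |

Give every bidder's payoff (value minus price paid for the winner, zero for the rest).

Ordered from highest: Agent N 122 points; Agent X 120 points; Agent Z 74 points; Agent B 48 points; Agent M 40 points; Agent P 8 points.
Agent N has the top bid and wins; the price is the second-highest bid, 120 points.
Agent N's payoff = 10 points − 120 points = -110 points. All other bidders lose, so their payoff is 0.

Agent P 0 points, Agent M 0 points, Agent X 0 points, Agent Z 0 points, Agent N -110 points, Agent B 0 points.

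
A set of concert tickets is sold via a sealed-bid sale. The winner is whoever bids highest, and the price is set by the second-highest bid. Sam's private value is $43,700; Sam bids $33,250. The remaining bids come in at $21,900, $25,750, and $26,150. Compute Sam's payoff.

Sam's payoff: $17,550.

Highest competing bid: $26,150.
Sam's bid $33,250 is the highest overall, so Sam wins and pays the second-highest bid, $26,150.
Payoff = value − price = $43,700 − $26,150 = $17,550.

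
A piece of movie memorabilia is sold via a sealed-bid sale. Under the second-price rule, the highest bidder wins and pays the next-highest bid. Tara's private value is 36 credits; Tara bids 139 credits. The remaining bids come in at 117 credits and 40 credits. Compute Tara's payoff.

Payoff = -81 credits.

Highest competing bid: 117 credits.
Tara's bid 139 credits is the highest overall, so Tara wins and pays the second-highest bid, 117 credits.
Payoff = value − price = 36 credits − 117 credits = -81 credits.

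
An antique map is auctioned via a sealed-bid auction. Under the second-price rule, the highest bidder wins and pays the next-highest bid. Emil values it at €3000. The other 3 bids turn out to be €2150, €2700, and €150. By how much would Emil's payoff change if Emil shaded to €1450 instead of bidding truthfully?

Payoff change: -€300.

The highest competing bid is €2700.
Bidding truthfully at €3000: Emil has the top bid, wins, and pays the second-highest bid €2700. Payoff = €3000 − €2700 = €300.
Bidding €1450: the top bid is €2700 (a rival), so Emil loses. Payoff = €0.
Change = €0 − €300 = -€300.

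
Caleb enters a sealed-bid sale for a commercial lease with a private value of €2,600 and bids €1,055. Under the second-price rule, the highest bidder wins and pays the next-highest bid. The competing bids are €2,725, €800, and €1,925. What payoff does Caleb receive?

Caleb's payoff: €0.

Highest competing bid: €2,725.
Caleb's bid €1,055 is not the highest, so Caleb loses, pays nothing, and earns zero payoff.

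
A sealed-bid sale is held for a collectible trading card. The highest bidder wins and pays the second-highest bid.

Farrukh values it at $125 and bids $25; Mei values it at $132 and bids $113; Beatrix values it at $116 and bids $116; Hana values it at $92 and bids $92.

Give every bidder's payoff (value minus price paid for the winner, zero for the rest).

Ranking the bids: Beatrix $116, then Mei $113, then Hana $92, then Farrukh $25.
Beatrix has the top bid and wins; the price is the second-highest bid, $113.
Beatrix's payoff = $116 − $113 = $3. All other bidders lose, so their payoff is 0.

Farrukh $0, Mei $0, Beatrix $3, Hana $0.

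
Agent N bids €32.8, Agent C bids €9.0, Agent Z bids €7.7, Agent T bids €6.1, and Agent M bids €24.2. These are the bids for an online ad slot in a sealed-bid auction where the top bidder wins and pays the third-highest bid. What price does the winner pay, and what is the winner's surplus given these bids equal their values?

Sorted high to low: Agent N €32.8; Agent M €24.2; Agent C €9.0; Agent Z €7.7; Agent T €6.1.
Agent N is the highest bidder, so Agent N wins.
Under the third-price rule, the price is the third-highest bid: €9.0.
Surplus = €32.8 − €9.0 = €23.8.

The winner pays €9.0 for a surplus of €23.8.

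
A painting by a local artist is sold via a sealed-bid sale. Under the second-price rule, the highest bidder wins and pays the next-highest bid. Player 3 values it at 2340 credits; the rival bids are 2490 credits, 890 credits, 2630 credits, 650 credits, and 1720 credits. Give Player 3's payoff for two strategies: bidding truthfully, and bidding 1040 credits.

Truthful: 0 credits; alternative: 0 credits.

The highest competing bid is 2630 credits.
Bidding truthfully at 2340 credits: the top bid is 2630 credits (a rival), so Player 3 loses. Payoff = 0 credits.
Bidding 1040 credits: the top bid is 2630 credits (a rival), so Player 3 loses. Payoff = 0 credits.
The bid only affects whether you win, not the price — here both bids land on the same side of the top rival bid, so the deviation is payoff-neutral.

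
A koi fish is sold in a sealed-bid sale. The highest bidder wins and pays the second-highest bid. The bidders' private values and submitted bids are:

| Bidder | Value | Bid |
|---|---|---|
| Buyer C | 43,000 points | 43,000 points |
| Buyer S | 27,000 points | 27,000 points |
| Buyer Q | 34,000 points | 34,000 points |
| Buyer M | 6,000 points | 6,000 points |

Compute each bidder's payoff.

Bids in descending order: Buyer C 43,000 points > Buyer Q 34,000 points > Buyer S 27,000 points > Buyer M 6,000 points.
Buyer C has the top bid and wins; the price is the second-highest bid, 34,000 points.
Buyer C's payoff = 43,000 points − 34,000 points = 9,000 points. All other bidders lose, so their payoff is 0.

Buyer C 9,000 points, Buyer S 0 points, Buyer Q 0 points, Buyer M 0 points.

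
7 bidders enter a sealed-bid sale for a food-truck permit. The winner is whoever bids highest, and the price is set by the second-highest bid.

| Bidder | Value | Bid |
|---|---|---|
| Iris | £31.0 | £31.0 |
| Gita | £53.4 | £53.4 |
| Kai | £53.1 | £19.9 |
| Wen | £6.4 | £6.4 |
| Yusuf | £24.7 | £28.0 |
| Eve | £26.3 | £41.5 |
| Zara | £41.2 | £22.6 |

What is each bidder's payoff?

Bids in descending order: Gita £53.4, then Eve £41.5, then Iris £31.0, then Yusuf £28.0, then Zara £22.6, then Kai £19.9, then Wen £6.4.
Gita has the top bid and wins; the price is the second-highest bid, £41.5.
Gita's payoff = £53.4 − £41.5 = £11.9. All other bidders lose, so their payoff is 0.

Payoffs: Iris £0.0, Gita £11.9, Kai £0.0, Wen £0.0, Yusuf £0.0, Eve £0.0, Zara £0.0.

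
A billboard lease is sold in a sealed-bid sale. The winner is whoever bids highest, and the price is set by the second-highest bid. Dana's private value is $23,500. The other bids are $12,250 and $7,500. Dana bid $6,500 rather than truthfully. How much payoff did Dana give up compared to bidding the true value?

Payoff forgone: $11,250.

The highest competing bid is $12,250.
Bidding truthfully at $23,500: Dana has the top bid, wins, and pays the second-highest bid $12,250. Payoff = $23,500 − $12,250 = $11,250.
Bidding $6,500: the top bid is $12,250 (a rival), so Dana loses. Payoff = $0.
Regret = truthful payoff − actual payoff = $11,250 − $0 = $11,250.
This is the dominant-strategy logic: truthful bidding weakly beats any alternative.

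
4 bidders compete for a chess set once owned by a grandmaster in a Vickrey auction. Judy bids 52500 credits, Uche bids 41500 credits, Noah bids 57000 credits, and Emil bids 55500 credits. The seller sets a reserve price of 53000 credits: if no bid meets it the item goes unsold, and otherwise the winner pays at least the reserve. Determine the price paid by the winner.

Bids in descending order: Noah 57000 credits, then Emil 55500 credits, then Judy 52500 credits, then Uche 41500 credits.
Noah has the highest bid, so Noah wins.
The second-highest bid is 55500 credits, which exceeds the reserve, so that sets the price.

The winner pays 55500 credits.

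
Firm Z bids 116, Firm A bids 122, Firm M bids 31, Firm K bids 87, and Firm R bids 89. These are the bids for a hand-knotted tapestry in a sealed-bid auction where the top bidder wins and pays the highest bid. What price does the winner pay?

The winner pays 122.

Ranking the bids: Firm A 122 > Firm Z 116 > Firm R 89 > Firm K 87 > Firm M 31.
Firm A is the highest bidder, so Firm A wins.
Under the first-price rule, the price is the highest bid: 122.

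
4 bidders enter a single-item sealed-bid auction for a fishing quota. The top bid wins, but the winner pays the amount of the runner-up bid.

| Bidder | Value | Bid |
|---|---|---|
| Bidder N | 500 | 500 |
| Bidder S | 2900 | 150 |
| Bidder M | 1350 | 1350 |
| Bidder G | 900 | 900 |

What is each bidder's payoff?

Bids in descending order: Bidder M 1350 > Bidder G 900 > Bidder N 500 > Bidder S 150.
Bidder M has the top bid and wins; the price is the second-highest bid, 900.
Bidder M's payoff = 1350 − 900 = 450. All other bidders lose, so their payoff is 0.

Payoffs: Bidder N 0, Bidder S 0, Bidder M 450, Bidder G 0.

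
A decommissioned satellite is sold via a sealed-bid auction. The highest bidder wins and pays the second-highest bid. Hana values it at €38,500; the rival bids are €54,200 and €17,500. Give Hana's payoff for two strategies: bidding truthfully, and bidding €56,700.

The highest competing bid is €54,200.
Bidding truthfully at €38,500: the top bid is €54,200 (a rival), so Hana loses. Payoff = €0.
Bidding €56,700: Hana has the top bid, wins, and pays the second-highest bid €54,200. Payoff = €38,500 − €54,200 = -€15,700.
Deviating from a truthful bid can only lose payoff in a second-price auction — never gain.

(a) €0  (b) -€15,700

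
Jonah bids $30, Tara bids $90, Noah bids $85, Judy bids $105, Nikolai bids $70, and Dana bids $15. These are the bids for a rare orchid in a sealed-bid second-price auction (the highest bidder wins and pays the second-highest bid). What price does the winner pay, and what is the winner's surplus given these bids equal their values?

The winner pays $90 for a surplus of $15.

Ordered from highest: Judy $105; Tara $90; Noah $85; Nikolai $70; Jonah $30; Dana $15.
Judy is the highest bidder, so Judy wins.
Under the second-price rule, the price is the second-highest bid: $90.
Surplus = $105 − $90 = $15.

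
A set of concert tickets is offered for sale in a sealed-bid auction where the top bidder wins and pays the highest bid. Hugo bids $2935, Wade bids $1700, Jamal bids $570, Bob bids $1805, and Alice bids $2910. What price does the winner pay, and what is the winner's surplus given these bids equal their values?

The winner pays $2935 for a surplus of $0.

Ranking the bids: Hugo $2935 > Alice $2910 > Bob $1805 > Wade $1700 > Jamal $570.
Hugo is the highest bidder, so Hugo wins.
Under the first-price rule, the price is the highest bid: $2935.
Surplus = $2935 − $2935 = $0.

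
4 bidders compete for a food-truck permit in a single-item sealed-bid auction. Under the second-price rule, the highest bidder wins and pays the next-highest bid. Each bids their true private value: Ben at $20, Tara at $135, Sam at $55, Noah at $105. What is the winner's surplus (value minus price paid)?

Ranking the bids: Tara $135 > Noah $105 > Sam $55 > Ben $20.
Tara wins with the top bid and pays the second-highest, $105.
Surplus = $135 − $105 = $30.

Surplus = $30.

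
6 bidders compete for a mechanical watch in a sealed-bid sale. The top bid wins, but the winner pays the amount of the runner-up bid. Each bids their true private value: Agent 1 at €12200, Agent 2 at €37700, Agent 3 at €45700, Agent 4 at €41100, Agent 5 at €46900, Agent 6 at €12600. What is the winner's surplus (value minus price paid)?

Bids in descending order: Agent 5 €46900; Agent 3 €45700; Agent 4 €41100; Agent 2 €37700; Agent 6 €12600; Agent 1 €12200.
Agent 5 wins with the top bid and pays the second-highest, €45700.
Surplus = €46900 − €45700 = €1200.

Surplus = €1200.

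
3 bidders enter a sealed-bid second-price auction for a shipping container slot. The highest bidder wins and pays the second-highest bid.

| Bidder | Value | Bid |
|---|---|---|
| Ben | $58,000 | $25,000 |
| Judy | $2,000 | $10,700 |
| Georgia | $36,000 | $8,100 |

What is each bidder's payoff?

Sorted high to low: Ben $25,000 > Judy $10,700 > Georgia $8,100.
Ben has the top bid and wins; the price is the second-highest bid, $10,700.
Ben's payoff = $58,000 − $10,700 = $47,300. All other bidders lose, so their payoff is 0.

Payoffs: Ben $47,300, Judy $0, Georgia $0.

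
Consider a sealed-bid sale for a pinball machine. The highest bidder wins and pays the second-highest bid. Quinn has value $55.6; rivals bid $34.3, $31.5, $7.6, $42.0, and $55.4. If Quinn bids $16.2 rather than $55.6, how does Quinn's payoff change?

The highest competing bid is $55.4.
Bidding truthfully at $55.6: Quinn has the top bid, wins, and pays the second-highest bid $55.4. Payoff = $55.6 − $55.4 = $0.2.
Bidding $16.2: the top bid is $55.4 (a rival), so Quinn loses. Payoff = $0.0.
Change = $0.0 − $0.2 = -$0.2.

Payoff change: -$0.2.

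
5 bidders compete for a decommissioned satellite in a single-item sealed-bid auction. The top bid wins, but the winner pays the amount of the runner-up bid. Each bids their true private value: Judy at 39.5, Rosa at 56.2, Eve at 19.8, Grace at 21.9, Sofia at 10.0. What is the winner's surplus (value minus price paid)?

Bids in descending order: Rosa 56.2 > Judy 39.5 > Grace 21.9 > Eve 19.8 > Sofia 10.0.
Rosa wins with the top bid and pays the second-highest, 39.5.
Surplus = 56.2 − 39.5 = 16.7.

Winner's surplus: 16.7.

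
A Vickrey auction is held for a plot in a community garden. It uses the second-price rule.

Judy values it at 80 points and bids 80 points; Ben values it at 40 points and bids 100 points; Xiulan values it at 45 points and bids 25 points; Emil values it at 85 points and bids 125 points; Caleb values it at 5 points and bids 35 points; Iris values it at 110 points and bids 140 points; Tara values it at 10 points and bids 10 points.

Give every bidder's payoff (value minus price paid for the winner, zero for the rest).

Ordered from highest: Iris 140 points, then Emil 125 points, then Ben 100 points, then Judy 80 points, then Caleb 35 points, then Xiulan 25 points, then Tara 10 points.
Iris has the top bid and wins; the price is the second-highest bid, 125 points.
Iris's payoff = 110 points − 125 points = -15 points. All other bidders lose, so their payoff is 0.

Payoffs: Judy 0 points, Ben 0 points, Xiulan 0 points, Emil 0 points, Caleb 0 points, Iris -15 points, Tara 0 points.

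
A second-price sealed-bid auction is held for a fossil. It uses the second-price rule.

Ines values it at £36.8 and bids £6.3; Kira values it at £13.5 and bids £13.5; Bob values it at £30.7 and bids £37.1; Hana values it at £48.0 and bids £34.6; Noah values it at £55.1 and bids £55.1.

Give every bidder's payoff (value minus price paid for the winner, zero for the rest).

Ranking the bids: Noah £55.1; Bob £37.1; Hana £34.6; Kira £13.5; Ines £6.3.
Noah has the top bid and wins; the price is the second-highest bid, £37.1.
Noah's payoff = £55.1 − £37.1 = £18.0. All other bidders lose, so their payoff is 0.

Ines £0.0, Kira £0.0, Bob £0.0, Hana £0.0, Noah £18.0.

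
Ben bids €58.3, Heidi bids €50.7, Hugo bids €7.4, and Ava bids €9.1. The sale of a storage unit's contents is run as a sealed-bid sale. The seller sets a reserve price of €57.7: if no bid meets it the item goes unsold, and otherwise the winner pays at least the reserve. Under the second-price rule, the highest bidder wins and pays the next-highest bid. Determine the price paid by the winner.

Price paid: €57.7.

Ordered from highest: Ben €58.3 > Heidi €50.7 > Ava €9.1 > Hugo €7.4.
Ben has the highest bid, so Ben wins.
The second-highest bid is €50.7, but the reserve €57.7 is higher, so the price is the reserve.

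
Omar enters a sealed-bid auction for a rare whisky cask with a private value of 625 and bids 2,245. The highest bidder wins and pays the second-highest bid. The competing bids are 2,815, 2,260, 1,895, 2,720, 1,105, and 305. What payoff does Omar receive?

Payoff = 0.

Highest competing bid: 2,815.
Omar's bid 2,245 is not the highest, so Omar loses, pays nothing, and earns zero payoff.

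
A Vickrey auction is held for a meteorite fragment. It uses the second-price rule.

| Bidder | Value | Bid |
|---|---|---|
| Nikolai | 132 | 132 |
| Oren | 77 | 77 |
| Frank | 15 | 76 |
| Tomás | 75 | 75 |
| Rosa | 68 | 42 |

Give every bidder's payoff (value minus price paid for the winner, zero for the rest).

Payoffs: Nikolai 55, Oren 0, Frank 0, Tomás 0, Rosa 0.

Bids in descending order: Nikolai 132, then Oren 77, then Frank 76, then Tomás 75, then Rosa 42.
Nikolai has the top bid and wins; the price is the second-highest bid, 77.
Nikolai's payoff = 132 − 77 = 55. All other bidders lose, so their payoff is 0.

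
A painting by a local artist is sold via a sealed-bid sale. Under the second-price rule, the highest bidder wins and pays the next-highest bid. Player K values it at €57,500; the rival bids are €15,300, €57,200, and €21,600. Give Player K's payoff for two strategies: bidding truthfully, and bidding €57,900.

Truthful: €300; alternative: €300.

The highest competing bid is €57,200.
Bidding truthfully at €57,500: Player K has the top bid, wins, and pays the second-highest bid €57,200. Payoff = €57,500 − €57,200 = €300.
Bidding €57,900: Player K has the top bid, wins, and pays the second-highest bid €57,200. Payoff = €57,500 − €57,200 = €300.
The bid only affects whether you win, not the price — here both bids land on the same side of the top rival bid, so the deviation is payoff-neutral.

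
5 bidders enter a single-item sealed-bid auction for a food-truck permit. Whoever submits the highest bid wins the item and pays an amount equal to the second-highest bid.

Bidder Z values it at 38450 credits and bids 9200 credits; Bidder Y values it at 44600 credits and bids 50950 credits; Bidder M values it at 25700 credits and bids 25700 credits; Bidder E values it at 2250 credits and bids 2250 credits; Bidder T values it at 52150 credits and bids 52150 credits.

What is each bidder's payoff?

Payoffs: Bidder Z 0 credits, Bidder Y 0 credits, Bidder M 0 credits, Bidder E 0 credits, Bidder T 1200 credits.

Ordered from highest: Bidder T 52150 credits; Bidder Y 50950 credits; Bidder M 25700 credits; Bidder Z 9200 credits; Bidder E 2250 credits.
Bidder T has the top bid and wins; the price is the second-highest bid, 50950 credits.
Bidder T's payoff = 52150 credits − 50950 credits = 1200 credits. All other bidders lose, so their payoff is 0.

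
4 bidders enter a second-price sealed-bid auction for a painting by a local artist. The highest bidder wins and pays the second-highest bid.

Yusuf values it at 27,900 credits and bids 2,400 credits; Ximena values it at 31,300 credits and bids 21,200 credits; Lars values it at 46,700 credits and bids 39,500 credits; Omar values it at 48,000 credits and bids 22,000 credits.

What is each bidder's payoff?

Sorted high to low: Lars 39,500 credits; Omar 22,000 credits; Ximena 21,200 credits; Yusuf 2,400 credits.
Lars has the top bid and wins; the price is the second-highest bid, 22,000 credits.
Lars's payoff = 46,700 credits − 22,000 credits = 24,700 credits. All other bidders lose, so their payoff is 0.

Payoffs: Yusuf 0 credits, Ximena 0 credits, Lars 24,700 credits, Omar 0 credits.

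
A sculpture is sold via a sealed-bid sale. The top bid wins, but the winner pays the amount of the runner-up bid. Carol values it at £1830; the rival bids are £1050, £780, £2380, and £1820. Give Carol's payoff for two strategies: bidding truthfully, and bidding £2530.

The highest competing bid is £2380.
Bidding truthfully at £1830: the top bid is £2380 (a rival), so Carol loses. Payoff = £0.
Bidding £2530: Carol has the top bid, wins, and pays the second-highest bid £2380. Payoff = £1830 − £2380 = -£550.
This is the dominant-strategy logic: truthful bidding weakly beats any alternative.

Truthful: £0; alternative: -£550.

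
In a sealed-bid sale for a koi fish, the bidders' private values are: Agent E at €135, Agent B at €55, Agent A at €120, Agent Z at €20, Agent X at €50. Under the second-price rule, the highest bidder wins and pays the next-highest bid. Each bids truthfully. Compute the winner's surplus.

Surplus = €15.

Bids in descending order: Agent E €135, then Agent A €120, then Agent B €55, then Agent X €50, then Agent Z €20.
Agent E wins with the top bid and pays the second-highest, €120.
Surplus = €135 − €120 = €15.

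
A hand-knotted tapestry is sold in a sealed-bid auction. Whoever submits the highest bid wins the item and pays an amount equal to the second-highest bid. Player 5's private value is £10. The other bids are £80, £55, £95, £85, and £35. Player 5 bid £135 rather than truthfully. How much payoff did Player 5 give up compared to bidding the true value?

The highest competing bid is £95.
Bidding truthfully at £10: the top bid is £95 (a rival), so Player 5 loses. Payoff = £0.
Bidding £135: Player 5 has the top bid, wins, and pays the second-highest bid £95. Payoff = £10 − £95 = -£85.
Regret = truthful payoff − actual payoff = £0 − -£85 = £85.
This is the dominant-strategy logic: truthful bidding weakly beats any alternative.

Regret: £85.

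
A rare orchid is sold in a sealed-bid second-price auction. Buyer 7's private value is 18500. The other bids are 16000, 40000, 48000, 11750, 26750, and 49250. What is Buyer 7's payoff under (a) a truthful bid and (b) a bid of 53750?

Truthful: 0; alternative: -30750.

The highest competing bid is 49250.
Bidding truthfully at 18500: the top bid is 49250 (a rival), so Buyer 7 loses. Payoff = 0.
Bidding 53750: Buyer 7 has the top bid, wins, and pays the second-highest bid 49250. Payoff = 18500 − 49250 = -30750.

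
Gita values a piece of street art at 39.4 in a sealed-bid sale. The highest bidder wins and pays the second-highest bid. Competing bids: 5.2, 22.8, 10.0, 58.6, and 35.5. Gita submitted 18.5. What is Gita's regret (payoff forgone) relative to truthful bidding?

0.0

The highest competing bid is 58.6.
Bidding truthfully at 39.4: the top bid is 58.6 (a rival), so Gita loses. Payoff = 0.0.
Bidding 18.5: the top bid is 58.6 (a rival), so Gita loses. Payoff = 0.0.
Regret = truthful payoff − actual payoff = 0.0 − 0.0 = 0.0.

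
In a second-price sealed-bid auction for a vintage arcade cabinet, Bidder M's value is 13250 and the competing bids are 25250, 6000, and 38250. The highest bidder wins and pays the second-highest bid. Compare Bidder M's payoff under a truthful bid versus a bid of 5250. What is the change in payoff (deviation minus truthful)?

0

The highest competing bid is 38250.
Bidding truthfully at 13250: the top bid is 38250 (a rival), so Bidder M loses. Payoff = 0.
Bidding 5250: the top bid is 38250 (a rival), so Bidder M loses. Payoff = 0.
Change = 0 − 0 = 0.
The bid only affects whether you win, not the price — here both bids land on the same side of the top rival bid, so the deviation is payoff-neutral.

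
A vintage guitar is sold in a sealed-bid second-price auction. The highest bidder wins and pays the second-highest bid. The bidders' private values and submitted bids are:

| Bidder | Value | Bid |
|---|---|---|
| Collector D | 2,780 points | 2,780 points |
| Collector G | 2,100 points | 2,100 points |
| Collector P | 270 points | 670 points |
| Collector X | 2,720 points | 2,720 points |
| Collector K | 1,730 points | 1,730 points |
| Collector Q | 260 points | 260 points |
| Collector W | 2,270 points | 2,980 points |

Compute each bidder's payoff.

Payoffs: Collector D 0 points, Collector G 0 points, Collector P 0 points, Collector X 0 points, Collector K 0 points, Collector Q 0 points, Collector W -510 points.

Ordered from highest: Collector W 2,980 points > Collector D 2,780 points > Collector X 2,720 points > Collector G 2,100 points > Collector K 1,730 points > Collector P 670 points > Collector Q 260 points.
Collector W has the top bid and wins; the price is the second-highest bid, 2,780 points.
Collector W's payoff = 2,270 points − 2,780 points = -510 points. All other bidders lose, so their payoff is 0.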